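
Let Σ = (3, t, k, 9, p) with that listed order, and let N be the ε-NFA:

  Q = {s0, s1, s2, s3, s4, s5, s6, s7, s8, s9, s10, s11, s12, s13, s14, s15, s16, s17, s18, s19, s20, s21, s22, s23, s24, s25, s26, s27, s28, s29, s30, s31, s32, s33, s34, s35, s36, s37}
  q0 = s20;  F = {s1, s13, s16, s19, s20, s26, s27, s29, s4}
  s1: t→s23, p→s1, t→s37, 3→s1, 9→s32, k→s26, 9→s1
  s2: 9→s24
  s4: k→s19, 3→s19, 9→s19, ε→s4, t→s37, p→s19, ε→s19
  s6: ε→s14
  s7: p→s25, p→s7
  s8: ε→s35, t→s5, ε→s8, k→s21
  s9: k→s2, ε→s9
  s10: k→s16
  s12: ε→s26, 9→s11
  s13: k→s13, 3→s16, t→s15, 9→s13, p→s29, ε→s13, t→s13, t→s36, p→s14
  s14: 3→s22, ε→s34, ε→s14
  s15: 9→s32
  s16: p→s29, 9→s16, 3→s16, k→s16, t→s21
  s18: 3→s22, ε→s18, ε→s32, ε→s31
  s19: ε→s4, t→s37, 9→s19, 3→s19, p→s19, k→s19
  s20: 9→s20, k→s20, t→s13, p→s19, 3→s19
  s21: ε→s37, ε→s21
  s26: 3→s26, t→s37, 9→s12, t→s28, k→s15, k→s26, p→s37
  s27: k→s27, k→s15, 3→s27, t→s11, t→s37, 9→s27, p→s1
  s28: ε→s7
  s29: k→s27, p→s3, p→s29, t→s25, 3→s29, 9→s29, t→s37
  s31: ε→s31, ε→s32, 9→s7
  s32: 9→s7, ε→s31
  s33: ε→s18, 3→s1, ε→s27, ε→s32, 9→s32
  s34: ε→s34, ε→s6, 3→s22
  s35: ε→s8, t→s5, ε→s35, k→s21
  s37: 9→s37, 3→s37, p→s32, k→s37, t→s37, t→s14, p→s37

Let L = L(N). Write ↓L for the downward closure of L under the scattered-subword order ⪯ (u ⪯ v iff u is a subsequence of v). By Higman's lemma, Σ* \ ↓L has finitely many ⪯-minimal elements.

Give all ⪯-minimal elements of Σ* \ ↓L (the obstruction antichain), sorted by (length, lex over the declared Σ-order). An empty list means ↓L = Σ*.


min(Σ*\↓L) = [3t, pt, tpkpkp].

|Q|=38, |F|=9, |δ|=108 (27 ε).
min D↑ (9 st, q0=0, F={3}): 0:3→1,t→2,k→0,9→0,p→1 1:3→1,t→3,k→1,9→1,p→1 2:3→4,t→2,k→2,9→2,p→5 3:3→3,t→3,k→3,9→3,p→3 4:3→4,t→3,k→4,9→4,p→5 5:3→5,t→3,k→6,9→5,p→5 6:3→6,t→3,k→6,9→6,p→7 7:3→7,t→3,k→8,9→7,p→7 8:3→8,t→3,k→8,9→8,p→3 [Hopcroft].
'3t': run [26, 23, 13] end={s11,s14,s21,s22,s23,s25,s28,s31,s32,s34,s37,s6,…} ∉↓L; 2/2 del acc.
'pt': |S_i|=[26, 21, 12] end={s11,s14,s22,s23,s25,s28,s31,s32,s34,s37,s6,s7} ∉↓L; 2/2 single-dels accept.
'tpkpkp': |S_i|=[26, 23, 19, 17, 16, 14, 9] end={s14,s22,s25,s31,s32,s34,s37,s6,s7} rej; 6/6 del acc.
3 words, ⪯-incomp.


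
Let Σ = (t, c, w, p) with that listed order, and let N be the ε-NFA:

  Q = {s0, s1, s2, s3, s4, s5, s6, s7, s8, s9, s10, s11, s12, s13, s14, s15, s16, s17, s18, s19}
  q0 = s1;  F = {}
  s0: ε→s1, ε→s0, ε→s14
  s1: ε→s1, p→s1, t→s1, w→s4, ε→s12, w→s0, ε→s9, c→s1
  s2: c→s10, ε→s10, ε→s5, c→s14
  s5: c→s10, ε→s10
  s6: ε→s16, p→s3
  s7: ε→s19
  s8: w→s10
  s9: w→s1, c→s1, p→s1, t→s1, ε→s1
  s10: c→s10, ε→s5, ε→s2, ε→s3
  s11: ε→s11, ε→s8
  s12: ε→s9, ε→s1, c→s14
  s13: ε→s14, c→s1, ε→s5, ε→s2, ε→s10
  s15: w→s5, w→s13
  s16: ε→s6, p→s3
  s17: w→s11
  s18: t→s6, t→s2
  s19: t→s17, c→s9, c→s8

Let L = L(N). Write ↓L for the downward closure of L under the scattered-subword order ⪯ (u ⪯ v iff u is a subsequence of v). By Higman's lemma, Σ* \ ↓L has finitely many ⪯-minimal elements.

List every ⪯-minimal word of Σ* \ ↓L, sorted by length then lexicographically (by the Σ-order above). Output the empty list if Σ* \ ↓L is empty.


|Q|=20, |F|=0, |δ|=50 (24 ε).
min D↑ (1 st, q0=0, F={0}): 0:t→0,c→0,w→0,p→0 [Hopcroft].
ε ∈ L(D↑) — L = ∅.

Antichain: [ε].


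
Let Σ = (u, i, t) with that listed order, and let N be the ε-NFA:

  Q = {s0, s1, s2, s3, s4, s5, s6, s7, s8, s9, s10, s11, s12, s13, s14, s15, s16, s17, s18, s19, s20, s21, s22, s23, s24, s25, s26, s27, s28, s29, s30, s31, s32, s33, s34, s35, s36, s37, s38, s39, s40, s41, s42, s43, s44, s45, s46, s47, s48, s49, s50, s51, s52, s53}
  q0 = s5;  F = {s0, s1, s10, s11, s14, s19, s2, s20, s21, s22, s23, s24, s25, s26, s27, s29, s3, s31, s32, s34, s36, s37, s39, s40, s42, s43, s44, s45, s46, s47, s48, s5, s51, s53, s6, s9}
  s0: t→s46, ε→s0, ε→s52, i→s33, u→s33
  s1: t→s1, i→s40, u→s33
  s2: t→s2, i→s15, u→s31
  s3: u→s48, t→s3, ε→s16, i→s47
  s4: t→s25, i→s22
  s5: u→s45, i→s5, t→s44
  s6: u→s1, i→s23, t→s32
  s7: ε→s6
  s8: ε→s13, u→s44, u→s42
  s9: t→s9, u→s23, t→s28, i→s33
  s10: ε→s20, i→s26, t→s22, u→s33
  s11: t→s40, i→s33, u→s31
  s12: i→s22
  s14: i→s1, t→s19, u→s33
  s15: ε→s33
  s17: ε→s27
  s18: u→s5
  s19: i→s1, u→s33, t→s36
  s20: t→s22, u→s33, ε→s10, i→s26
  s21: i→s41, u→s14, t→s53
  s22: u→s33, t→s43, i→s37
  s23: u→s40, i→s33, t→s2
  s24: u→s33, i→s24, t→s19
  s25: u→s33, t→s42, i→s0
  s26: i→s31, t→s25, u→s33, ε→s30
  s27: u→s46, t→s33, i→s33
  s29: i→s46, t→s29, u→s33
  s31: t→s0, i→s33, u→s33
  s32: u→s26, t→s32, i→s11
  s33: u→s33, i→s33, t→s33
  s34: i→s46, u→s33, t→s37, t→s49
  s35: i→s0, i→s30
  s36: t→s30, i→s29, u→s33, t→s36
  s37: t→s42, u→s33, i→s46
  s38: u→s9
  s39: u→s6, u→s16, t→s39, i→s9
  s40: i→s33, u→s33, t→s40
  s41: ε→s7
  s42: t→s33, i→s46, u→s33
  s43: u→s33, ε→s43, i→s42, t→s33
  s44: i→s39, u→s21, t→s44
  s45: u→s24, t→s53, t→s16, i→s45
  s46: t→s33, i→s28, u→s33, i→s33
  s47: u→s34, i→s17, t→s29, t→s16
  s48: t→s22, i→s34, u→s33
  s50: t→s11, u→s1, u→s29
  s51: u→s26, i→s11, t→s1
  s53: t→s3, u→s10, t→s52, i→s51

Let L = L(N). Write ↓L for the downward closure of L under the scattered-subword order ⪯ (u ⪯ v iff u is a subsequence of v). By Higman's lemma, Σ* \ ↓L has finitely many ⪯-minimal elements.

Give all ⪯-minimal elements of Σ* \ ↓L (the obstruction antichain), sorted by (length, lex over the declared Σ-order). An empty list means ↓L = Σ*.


|Q|=54, |F|=36, |δ|=143 (12 ε).
min D↑ (36 st, q0=0, F={7}): 0:u→1,i→0,t→2 1:u→3,i→1,t→4 2:u→5,i→6,t→2 3:u→7,i→3,t→8 4:u→9,i→10,t→11 5:u→12,i→13,t→4 6:u→13,i→14,t→6 7:u→7,i→7,t→7 8:u→7,i→15,t→16 9:u→7,i→17,t→18 10:u→17,i→19,t→15 11:u→20,i→21,t→11 12:u→7,i→15,t→8 13:u→15,i→22,t→23 14:u→22,i→7,t→14 15:u→7,i→24,t→15 16:u→7,i→25,t→16 17:u→7,i→26,t→27 18:u→7,i→28,t→29 19:u→26,i→7,t→24 20:u→7,i→30,t→18 21:u→30,i→31,t→25 22:u→24,i→7,t→32 23:u→17,i→19,t→23 24:u→7,i→7,t→24 25:u→7,i→33,t→25 26:u→7,i→7,t→34 27:u→7,i→34,t→35 28:u→7,i→33,t→35 29:u→7,i→35,t→7 30:u→7,i→33,t→28 31:u→33,i→7,t→7 32:u→26,i→7,t→32 33:u→7,i→7,t→7 34:u→7,i→7,t→33 35:u→7,i→33,t→7.
'uuu': N↓-sim [46, 42, 25, 1] end={s33} rej; 3/3 single-dels accept.
'tiii': |S_i|=[46, 43, 31, 14, 3] end={s15,s28,s33} — reject; 4/4 single-dels accept.
'utitu': run [46, 42, 34, 23, 13, 1] end={s33} — reject; 5/5 deletions ∈↓L.
'ututtt': run [46, 42, 34, 18, 11, 5, 1] end={s33} rej; 6/6 single-dels accept.
'uttiit': run [46, 42, 34, 29, 18, 5, 1] end={s33} — reject; 6/6 deletions ∈↓L.
5 minimals (antichain).

min(Σ*\↓L) = [uuu, tiii, utitu, ututtt, uttiit].


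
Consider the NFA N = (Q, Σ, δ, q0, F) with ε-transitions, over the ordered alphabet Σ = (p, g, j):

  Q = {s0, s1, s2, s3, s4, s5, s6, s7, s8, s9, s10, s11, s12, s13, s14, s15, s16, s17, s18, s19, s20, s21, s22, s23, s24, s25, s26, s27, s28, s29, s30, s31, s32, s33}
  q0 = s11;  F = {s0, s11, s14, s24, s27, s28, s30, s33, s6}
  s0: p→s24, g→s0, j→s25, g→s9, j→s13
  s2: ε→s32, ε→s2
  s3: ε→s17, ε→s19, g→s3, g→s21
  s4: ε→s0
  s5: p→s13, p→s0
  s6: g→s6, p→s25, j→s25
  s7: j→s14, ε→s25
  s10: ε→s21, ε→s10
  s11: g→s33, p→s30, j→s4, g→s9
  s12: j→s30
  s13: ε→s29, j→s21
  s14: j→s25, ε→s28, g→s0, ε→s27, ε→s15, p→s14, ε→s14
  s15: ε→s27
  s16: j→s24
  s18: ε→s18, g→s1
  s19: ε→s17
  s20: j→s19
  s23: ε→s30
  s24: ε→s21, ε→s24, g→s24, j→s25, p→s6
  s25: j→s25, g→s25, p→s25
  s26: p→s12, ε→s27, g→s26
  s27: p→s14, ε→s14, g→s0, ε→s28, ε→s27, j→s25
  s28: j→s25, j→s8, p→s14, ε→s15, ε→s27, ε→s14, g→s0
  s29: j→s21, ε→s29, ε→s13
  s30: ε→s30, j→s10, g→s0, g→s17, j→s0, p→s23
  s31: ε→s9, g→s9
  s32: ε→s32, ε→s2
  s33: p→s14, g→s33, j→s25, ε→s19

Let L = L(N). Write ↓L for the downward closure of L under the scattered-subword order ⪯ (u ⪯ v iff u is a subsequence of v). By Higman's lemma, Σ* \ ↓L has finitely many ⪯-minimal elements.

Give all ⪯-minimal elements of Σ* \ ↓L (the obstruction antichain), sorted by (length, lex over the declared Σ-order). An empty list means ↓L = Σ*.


|Q|=34, |F|=9, |δ|=83 (33 ε).
min D↑ (8 st, q0=0, F={5}): 0:p→1,g→2,j→3 1:p→1,g→3,j→3 2:p→4,g→2,j→5 3:p→6,g→3,j→5 4:p→4,g→3,j→5 5:p→5,g→5,j→5 6:p→7,g→6,j→5 7:p→5,g→7,j→5.
'gj': N↓-sim [21, 16, 5] end={s13,s21,s25,s29,s8} — reject; 2/2 deletions ∈↓L.
'jj': run [21, 11, 4] end={s13,s21,s25,s29} ∉↓L; 2/2 single-dels accept.
'jppp': |S_i|=[21, 11, 4, 2, 1] end={s25} ∉↓L; 4/4 del acc.
'pgppp': run [21, 17, 9, 4, 2, 1] end={s25} — reject; 5/5 del acc.
4 minimals (antichain).

A = [gj, jj, jppp, pgppp].


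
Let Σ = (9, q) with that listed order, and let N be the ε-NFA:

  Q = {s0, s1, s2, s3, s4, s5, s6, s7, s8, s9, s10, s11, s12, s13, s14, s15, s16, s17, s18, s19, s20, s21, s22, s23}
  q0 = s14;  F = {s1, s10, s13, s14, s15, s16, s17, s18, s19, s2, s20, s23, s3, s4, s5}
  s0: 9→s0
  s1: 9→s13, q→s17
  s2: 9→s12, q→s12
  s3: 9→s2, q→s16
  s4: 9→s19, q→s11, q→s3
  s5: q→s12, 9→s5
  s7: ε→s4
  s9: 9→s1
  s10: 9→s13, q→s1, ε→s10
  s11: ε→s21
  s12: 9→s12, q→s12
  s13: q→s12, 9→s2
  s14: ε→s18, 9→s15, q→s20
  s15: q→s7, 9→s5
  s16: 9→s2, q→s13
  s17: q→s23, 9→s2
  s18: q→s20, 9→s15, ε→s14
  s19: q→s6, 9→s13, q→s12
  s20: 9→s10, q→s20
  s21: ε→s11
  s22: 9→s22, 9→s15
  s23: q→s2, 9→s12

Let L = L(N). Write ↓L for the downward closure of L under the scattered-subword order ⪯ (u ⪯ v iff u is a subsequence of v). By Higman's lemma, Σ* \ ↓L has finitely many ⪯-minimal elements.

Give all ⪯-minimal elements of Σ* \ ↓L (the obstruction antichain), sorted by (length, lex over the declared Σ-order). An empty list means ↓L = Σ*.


Antichain: [99q, 9qq99, q9999, 9qqqqq, q9qqq9].

|Q|=24, |F|=15, |δ|=44 (6 ε).
min D↑ (15 st, q0=0, F={6}): 0:9→1,q→2 1:9→3,q→4 2:9→5,q→2 3:9→3,q→6 4:9→7,q→8 5:9→9,q→10 6:9→6,q→6 7:9→9,q→6 8:9→11,q→12 9:9→11,q→6 10:9→9,q→13 11:9→6,q→6 12:9→11,q→9 13:9→11,q→14 14:9→6,q→11.
'99q': |S_i|=[20, 17, 6, 2] end={s12,s6} rej; 3/3 single-dels accept.
'9qq99': |S_i|=[20, 17, 14, 10, 2, 1] end={s12} ∉↓L; 5/5 single-dels accept.
'q9999': N↓-sim [20, 16, 9, 3, 2, 1] end={s12} — reject; 5/5 del acc.
'9qqqqq': run [20, 17, 14, 10, 5, 3, 1] end={s12} rej; 6/6 single-dels accept.
'q9qqq9': run [20, 16, 9, 7, 4, 3, 1] end={s12} rej; 6/6 del acc.
5 words, ⪯-incomp.


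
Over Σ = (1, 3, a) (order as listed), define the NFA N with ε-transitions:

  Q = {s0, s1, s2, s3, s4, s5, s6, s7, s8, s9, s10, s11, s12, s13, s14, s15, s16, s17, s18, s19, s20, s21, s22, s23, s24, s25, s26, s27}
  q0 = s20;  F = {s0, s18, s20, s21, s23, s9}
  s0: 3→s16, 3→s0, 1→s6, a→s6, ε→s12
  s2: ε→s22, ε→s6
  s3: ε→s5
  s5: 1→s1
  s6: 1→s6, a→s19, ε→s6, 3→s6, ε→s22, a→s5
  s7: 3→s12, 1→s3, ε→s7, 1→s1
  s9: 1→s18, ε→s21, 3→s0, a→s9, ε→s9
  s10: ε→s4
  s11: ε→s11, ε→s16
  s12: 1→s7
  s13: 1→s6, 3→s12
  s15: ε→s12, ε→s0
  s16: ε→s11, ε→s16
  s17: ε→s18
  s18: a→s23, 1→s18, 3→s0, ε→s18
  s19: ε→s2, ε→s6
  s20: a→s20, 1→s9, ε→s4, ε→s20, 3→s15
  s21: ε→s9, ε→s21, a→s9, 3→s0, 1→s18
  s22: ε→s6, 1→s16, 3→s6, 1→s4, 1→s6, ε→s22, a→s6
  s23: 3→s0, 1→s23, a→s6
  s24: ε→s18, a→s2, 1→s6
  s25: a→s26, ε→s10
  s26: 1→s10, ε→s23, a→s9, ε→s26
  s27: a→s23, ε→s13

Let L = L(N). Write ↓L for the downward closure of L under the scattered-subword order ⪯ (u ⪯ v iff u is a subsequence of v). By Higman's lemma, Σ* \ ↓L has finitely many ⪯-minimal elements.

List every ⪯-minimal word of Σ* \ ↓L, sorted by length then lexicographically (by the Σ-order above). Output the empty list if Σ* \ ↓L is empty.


A = [31, 3a, 11aa].

|Q|=28, |F|=6, |δ|=72 (31 ε).
min D↑ (6 st, q0=0, F={4}): 0:1→1,3→2,a→0 1:1→3,3→2,a→1 2:1→4,3→2,a→4 3:1→3,3→2,a→5 4:1→4,3→4,a→4 5:1→5,3→2,a→4 [Hopcroft].
'31': run [19, 14, 12] end={s1,s11,s12,s16,s19,s2,s22,s3,s4,s5,s6,s7} rej; 2/2 del acc.
'3a': run [19, 14, 9] end={s1,s11,s16,s19,s2,s22,s4,s5,s6} ∉↓L; 2/2 single-dels accept.
'11aa': |S_i|=[19, 17, 15, 14, 9] end={s1,s11,s16,s19,s2,s22,s4,s5,s6} — reject; 4/4 deletions ∈↓L.
3 obstructions.


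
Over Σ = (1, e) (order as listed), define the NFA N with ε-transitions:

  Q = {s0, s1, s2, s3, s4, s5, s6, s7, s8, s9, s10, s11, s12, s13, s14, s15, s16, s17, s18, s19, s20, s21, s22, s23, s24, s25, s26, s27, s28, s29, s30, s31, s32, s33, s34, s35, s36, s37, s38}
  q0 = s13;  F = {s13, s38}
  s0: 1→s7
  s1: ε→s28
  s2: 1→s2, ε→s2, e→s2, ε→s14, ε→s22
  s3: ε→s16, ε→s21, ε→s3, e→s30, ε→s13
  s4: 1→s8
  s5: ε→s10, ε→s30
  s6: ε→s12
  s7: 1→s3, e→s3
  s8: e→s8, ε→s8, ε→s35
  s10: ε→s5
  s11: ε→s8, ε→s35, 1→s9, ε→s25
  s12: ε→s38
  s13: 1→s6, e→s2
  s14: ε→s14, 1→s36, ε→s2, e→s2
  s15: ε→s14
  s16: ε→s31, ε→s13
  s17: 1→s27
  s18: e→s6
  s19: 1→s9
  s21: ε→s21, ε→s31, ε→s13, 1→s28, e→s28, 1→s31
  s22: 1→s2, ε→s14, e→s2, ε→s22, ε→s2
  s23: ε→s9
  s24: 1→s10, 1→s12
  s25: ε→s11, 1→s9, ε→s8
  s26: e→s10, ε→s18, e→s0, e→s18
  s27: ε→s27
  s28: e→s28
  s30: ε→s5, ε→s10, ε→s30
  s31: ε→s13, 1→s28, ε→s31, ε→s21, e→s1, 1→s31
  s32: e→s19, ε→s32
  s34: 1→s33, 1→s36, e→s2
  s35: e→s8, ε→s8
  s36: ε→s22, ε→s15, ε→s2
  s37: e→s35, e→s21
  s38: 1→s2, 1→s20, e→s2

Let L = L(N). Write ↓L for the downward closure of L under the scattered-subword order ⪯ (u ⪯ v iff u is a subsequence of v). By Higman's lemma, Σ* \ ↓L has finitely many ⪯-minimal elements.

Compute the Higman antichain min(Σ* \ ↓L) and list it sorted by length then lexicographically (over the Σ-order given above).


|Q|=39, |F|=2, |δ|=86 (45 ε).
min D↑ (3 st, q0=0, F={2}): 0:1→1,e→2 1:1→2,e→2 2:1→2,e→2 [Hopcroft].
'e': |S_i|=[10, 5] end={s14,s15,s2,s22,s36} — reject; 1/1 deletions ∈↓L.
'11': N↓-sim [10, 9, 6] end={s14,s15,s2,s20,s22,s36} — reject; 2/2 del acc.
2 words, ⪯-incomp.

min(Σ*\↓L) = [e, 11].


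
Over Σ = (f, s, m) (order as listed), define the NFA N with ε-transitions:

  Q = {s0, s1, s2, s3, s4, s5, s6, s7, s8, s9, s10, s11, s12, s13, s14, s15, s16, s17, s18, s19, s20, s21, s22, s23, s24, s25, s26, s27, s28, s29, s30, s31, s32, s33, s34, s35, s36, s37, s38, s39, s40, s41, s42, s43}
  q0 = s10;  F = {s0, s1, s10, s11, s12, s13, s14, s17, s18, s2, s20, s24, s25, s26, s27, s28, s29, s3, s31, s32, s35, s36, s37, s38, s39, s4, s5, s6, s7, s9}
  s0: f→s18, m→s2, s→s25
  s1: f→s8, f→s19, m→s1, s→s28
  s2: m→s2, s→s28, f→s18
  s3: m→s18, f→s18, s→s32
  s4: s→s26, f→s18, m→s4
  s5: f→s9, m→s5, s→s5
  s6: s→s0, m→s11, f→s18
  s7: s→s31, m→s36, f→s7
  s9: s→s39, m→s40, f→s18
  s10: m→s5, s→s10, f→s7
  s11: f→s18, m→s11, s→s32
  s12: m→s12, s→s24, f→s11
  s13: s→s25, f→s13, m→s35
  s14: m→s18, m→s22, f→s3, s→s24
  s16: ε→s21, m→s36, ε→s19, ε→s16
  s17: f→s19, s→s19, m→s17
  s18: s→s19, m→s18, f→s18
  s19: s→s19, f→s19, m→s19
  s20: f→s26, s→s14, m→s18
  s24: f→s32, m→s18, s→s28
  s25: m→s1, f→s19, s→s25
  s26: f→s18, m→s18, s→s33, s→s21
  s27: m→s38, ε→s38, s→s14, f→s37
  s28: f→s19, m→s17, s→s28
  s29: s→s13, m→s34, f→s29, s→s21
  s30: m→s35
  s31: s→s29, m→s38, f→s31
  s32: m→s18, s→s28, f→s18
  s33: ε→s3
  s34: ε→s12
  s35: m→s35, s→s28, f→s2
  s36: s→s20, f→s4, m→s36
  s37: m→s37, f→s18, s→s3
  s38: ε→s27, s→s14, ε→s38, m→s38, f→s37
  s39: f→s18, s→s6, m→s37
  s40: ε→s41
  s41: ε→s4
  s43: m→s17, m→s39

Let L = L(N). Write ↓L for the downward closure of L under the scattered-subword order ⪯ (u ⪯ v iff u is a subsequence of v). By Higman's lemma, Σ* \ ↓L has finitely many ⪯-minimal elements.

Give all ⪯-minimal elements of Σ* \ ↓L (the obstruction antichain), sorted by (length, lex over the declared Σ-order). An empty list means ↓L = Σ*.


Antichain: [mffs, fmsms, fssssf].

|Q|=44, |F|=30, |δ|=111 (10 ε).
min D↑ (30 st, q0=0, F={17}): 0:f→1,s→0,m→2 1:f→1,s→3,m→4 2:f→5,s→2,m→2 3:f→3,s→6,m→7 4:f→8,s→9,m→4 5:f→10,s→11,m→8 6:f→6,s→12,m→13 7:f→14,s→15,m→7 8:f→10,s→16,m→8 9:f→16,s→15,m→10 10:f→10,s→17,m→10 11:f→10,s→18,m→14 12:f→12,s→19,m→20 13:f→21,s→22,m→13 14:f→10,s→23,m→14 15:f→23,s→22,m→10 16:f→10,s→23,m→10 17:f→17,s→17,m→17 18:f→10,s→24,m→21 19:f→17,s→19,m→25 20:f→26,s→27,m→20 21:f→10,s→28,m→21 22:f→28,s→27,m→10 23:f→10,s→28,m→10 24:f→10,s→19,m→26 25:f→17,s→27,m→25 26:f→10,s→27,m→26 27:f→17,s→27,m→29 28:f→10,s→27,m→10 29:f→17,s→17,m→29 (ε-aug+det+¬).
'mffs': run [38, 33, 22, 3, 1] end={s19} rej; 4/4 deletions ∈↓L.
'fmsms': run [38, 36, 27, 13, 4, 1] end={s19} rej; 5/5 deletions ∈↓L.
'fssssf': run [38, 36, 30, 23, 14, 6, 2] end={s19,s8} rej; 6/6 deletions ∈↓L.
3 obstructions.


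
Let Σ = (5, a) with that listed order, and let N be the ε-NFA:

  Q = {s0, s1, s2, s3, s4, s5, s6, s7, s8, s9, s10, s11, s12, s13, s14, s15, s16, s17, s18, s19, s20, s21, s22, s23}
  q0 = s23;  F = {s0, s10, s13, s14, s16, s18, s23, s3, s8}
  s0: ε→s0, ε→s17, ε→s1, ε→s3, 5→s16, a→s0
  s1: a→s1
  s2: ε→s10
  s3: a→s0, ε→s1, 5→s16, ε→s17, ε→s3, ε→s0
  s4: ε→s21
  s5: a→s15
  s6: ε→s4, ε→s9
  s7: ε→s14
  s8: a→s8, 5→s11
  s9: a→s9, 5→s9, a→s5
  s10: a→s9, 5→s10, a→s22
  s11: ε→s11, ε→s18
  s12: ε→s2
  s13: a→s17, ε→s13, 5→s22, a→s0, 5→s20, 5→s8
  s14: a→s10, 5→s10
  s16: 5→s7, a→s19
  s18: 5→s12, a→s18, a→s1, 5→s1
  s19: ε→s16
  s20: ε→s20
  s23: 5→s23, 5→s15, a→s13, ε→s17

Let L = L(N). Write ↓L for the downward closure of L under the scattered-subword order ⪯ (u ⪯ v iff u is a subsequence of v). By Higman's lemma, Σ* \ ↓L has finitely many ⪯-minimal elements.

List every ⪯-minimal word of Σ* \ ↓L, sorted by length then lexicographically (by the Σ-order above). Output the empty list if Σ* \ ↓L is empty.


min(Σ*\↓L) = [a555a, aa55aa].

|Q|=24, |F|=9, |δ|=50 (20 ε).
min D↑ (9 st, q0=0, F={8}): 0:5→0,a→1 1:5→2,a→3 2:5→4,a→2 3:5→5,a→3 4:5→6,a→4 5:5→7,a→5 6:5→6,a→8 7:5→6,a→6 8:5→8,a→8.
'a555a': run [21, 20, 16, 12, 8, 5] end={s1,s15,s22,s5,s9} ∉↓L; 5/5 single-dels accept.
'aa55aa': run [21, 20, 18, 14, 10, 6, 5] end={s1,s15,s22,s5,s9} — reject; 6/6 deletions ∈↓L.
2 obstructions.


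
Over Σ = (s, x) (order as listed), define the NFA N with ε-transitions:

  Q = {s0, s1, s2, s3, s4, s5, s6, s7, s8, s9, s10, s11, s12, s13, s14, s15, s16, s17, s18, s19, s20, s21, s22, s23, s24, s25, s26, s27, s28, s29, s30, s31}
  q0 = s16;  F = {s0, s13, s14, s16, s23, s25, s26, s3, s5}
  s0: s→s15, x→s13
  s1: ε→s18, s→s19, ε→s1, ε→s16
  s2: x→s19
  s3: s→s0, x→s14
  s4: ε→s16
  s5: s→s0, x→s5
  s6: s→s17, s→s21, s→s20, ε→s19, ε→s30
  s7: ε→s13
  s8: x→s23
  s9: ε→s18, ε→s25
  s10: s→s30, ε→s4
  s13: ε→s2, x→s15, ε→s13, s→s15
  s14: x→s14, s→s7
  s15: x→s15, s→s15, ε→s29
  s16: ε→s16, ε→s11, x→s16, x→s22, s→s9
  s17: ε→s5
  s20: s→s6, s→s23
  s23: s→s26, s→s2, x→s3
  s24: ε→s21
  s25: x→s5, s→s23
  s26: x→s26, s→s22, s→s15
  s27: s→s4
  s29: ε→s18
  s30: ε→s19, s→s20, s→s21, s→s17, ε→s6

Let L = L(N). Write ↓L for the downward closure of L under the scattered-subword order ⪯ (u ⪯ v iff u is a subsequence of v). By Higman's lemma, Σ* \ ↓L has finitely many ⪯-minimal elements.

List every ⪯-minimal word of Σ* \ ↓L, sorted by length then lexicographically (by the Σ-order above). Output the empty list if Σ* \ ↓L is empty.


|Q|=32, |F|=9, |δ|=56 (20 ε).
min D↑ (10 st, q0=0, F={7}): 0:s→1,x→0 1:s→2,x→3 2:s→4,x→5 3:s→6,x→3 4:s→7,x→4 5:s→6,x→8 6:s→7,x→9 7:s→7,x→7 8:s→9,x→8 9:s→7,x→7 (ε-aug+det+¬).
'ssss': N↓-sim [18, 16, 13, 10, 4] end={s15,s18,s22,s29} rej; 4/4 del acc.
'sxss': N↓-sim [18, 16, 13, 9, 3] end={s15,s18,s29} ∉↓L; 4/4 del acc.
'sxsxx': run [18, 16, 13, 9, 6, 4] end={s15,s18,s19,s29} rej; 5/5 del acc.
'ssxxsx': |S_i|=[18, 16, 13, 12, 10, 8, 4] end={s15,s18,s19,s29} — reject; 6/6 deletions ∈↓L.
4 minimals (antichain).

min(Σ*\↓L) = [ssss, sxss, sxsxx, ssxxsx].


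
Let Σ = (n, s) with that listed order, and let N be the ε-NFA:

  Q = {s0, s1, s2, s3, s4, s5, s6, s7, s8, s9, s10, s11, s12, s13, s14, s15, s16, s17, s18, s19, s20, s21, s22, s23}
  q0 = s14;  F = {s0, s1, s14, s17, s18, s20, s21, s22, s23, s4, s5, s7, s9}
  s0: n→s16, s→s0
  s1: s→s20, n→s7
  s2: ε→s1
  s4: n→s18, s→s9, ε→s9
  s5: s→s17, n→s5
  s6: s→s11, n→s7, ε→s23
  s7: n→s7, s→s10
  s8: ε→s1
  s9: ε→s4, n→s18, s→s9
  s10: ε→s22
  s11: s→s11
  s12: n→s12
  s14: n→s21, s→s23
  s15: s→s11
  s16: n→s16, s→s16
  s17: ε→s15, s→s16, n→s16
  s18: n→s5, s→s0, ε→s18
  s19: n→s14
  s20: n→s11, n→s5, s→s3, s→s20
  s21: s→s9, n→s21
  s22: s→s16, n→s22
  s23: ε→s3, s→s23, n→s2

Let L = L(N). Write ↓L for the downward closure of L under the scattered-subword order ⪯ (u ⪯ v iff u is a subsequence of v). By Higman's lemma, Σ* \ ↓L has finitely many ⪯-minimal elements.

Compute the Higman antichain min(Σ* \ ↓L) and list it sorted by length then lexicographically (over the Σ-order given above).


|Q|=24, |F|=13, |δ|=45 (9 ε).
min D↑ (13 st, q0=0, F={12}): 0:n→1,s→2 1:n→1,s→3 2:n→4,s→2 3:n→5,s→3 4:n→6,s→7 5:n→8,s→9 6:n→6,s→10 7:n→8,s→7 8:n→8,s→11 9:n→12,s→9 10:n→10,s→12 11:n→12,s→12 12:n→12,s→12 (ε-aug+det+¬).
'nsnsn': N↓-sim [19, 17, 13, 8, 5, 1] end={s16} rej; 5/5 single-dels accept.
'snnss': run [19, 17, 14, 8, 6, 2] end={s11,s16} — reject; 5/5 deletions ∈↓L.
2 obstructions.

A = [nsnsn, snnss].


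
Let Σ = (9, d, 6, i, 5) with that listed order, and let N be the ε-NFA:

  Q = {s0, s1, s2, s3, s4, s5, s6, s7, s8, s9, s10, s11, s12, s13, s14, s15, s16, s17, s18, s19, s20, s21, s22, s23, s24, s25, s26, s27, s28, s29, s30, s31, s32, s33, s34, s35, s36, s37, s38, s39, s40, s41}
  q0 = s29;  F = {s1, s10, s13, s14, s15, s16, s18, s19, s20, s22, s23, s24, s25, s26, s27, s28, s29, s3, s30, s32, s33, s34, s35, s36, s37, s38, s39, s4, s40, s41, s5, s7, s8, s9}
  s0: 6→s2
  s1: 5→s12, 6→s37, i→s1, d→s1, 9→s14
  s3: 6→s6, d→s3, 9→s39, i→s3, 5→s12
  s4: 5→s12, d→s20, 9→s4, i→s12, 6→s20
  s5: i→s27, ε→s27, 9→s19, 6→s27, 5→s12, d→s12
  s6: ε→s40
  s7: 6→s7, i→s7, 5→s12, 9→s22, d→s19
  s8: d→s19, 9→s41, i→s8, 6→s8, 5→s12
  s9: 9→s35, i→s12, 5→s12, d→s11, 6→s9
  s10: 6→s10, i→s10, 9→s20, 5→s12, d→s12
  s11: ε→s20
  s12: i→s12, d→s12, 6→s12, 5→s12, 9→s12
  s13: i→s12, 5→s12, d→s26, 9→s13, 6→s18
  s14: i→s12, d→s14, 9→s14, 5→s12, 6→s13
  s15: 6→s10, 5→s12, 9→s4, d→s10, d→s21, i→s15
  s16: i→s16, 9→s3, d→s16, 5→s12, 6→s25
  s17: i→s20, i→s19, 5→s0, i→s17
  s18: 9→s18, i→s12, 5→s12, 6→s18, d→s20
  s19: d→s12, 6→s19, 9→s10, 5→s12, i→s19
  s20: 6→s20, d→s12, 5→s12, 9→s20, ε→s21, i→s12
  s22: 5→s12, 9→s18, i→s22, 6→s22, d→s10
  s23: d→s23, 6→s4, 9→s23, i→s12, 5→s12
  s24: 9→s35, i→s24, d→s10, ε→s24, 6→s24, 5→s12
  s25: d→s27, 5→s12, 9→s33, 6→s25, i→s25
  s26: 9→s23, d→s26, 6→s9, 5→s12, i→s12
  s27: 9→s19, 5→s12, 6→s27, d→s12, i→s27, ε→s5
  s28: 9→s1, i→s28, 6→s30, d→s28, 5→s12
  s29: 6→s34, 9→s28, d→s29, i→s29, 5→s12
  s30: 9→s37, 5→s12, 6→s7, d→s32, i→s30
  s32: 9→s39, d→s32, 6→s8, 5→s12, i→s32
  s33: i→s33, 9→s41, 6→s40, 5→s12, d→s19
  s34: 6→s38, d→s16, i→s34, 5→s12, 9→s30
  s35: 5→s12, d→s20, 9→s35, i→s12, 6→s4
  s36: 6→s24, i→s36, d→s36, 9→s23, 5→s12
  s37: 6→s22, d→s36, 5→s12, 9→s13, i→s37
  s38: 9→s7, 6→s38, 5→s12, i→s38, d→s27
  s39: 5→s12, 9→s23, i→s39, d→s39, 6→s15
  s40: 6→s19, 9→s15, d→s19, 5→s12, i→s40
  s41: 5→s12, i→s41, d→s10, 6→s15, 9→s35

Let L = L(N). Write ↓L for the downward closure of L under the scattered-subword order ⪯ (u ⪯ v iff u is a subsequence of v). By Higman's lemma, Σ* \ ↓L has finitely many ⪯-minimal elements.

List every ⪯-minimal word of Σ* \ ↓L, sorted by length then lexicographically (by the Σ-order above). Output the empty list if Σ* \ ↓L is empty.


|Q|=42, |F|=34, |δ|=187 (6 ε).
min D↑ (34 st, q0=0, F={3}): 0:9→1,d→0,6→2,i→0,5→3 1:9→4,d→1,6→5,i→1,5→3 2:9→5,d→6,6→7,i→2,5→3 3:9→3,d→3,6→3,i→3,5→3 4:9→8,d→4,6→9,i→4,5→3 5:9→9,d→10,6→11,i→5,5→3 6:9→12,d→6,6→13,i→6,5→3 7:9→11,d→14,6→7,i→7,5→3 8:9→8,d→8,6→15,i→3,5→3 9:9→15,d→16,6→17,i→9,5→3 10:9→18,d→10,6→19,i→10,5→3 11:9→17,d→20,6→11,i→11,5→3 12:9→18,d→12,6→21,i→12,5→3 13:9→22,d→14,6→13,i→13,5→3 14:9→20,d→3,6→14,i→14,5→3 15:9→15,d→23,6→24,i→3,5→3 16:9→25,d→16,6→26,i→16,5→3 17:9→24,d→27,6→17,i→17,5→3 18:9→25,d→18,6→28,i→18,5→3 19:9→29,d→20,6→19,i→19,5→3 20:9→27,d→3,6→20,i→20,5→3 21:9→28,d→20,6→20,i→21,5→3 22:9→29,d→20,6→21,i→22,5→3 23:9→25,d→23,6→30,i→3,5→3 24:9→24,d→31,6→24,i→3,5→3 25:9→25,d→25,6→32,i→3,5→3 26:9→33,d→27,6→26,i→26,5→3 27:9→31,d→3,6→27,i→27,5→3 28:9→32,d→27,6→27,i→28,5→3 29:9→33,d→27,6→28,i→29,5→3 30:9→33,d→31,6→30,i→3,5→3 31:9→31,d→3,6→31,i→3,5→3 32:9→32,d→31,6→31,i→3,5→3 33:9→33,d→31,6→32,i→3,5→3 [Hopcroft].
'5': |S_i|=[38, 1] end={s12} ∉↓L; 1/1 del acc.
'999i': run [38, 31, 21, 12, 1] end={s12} — reject; 4/4 single-dels accept.
'66dd': |S_i|=[38, 34, 23, 8, 1] end={s12} — reject; 4/4 deletions ∈↓L.
'6d966d': |S_i|=[38, 34, 26, 15, 9, 5, 1] end={s12} — reject; 6/6 deletions ∈↓L.
4 words, ⪯-incomp.

min(Σ*\↓L) = [5, 999i, 66dd, 6d966d].


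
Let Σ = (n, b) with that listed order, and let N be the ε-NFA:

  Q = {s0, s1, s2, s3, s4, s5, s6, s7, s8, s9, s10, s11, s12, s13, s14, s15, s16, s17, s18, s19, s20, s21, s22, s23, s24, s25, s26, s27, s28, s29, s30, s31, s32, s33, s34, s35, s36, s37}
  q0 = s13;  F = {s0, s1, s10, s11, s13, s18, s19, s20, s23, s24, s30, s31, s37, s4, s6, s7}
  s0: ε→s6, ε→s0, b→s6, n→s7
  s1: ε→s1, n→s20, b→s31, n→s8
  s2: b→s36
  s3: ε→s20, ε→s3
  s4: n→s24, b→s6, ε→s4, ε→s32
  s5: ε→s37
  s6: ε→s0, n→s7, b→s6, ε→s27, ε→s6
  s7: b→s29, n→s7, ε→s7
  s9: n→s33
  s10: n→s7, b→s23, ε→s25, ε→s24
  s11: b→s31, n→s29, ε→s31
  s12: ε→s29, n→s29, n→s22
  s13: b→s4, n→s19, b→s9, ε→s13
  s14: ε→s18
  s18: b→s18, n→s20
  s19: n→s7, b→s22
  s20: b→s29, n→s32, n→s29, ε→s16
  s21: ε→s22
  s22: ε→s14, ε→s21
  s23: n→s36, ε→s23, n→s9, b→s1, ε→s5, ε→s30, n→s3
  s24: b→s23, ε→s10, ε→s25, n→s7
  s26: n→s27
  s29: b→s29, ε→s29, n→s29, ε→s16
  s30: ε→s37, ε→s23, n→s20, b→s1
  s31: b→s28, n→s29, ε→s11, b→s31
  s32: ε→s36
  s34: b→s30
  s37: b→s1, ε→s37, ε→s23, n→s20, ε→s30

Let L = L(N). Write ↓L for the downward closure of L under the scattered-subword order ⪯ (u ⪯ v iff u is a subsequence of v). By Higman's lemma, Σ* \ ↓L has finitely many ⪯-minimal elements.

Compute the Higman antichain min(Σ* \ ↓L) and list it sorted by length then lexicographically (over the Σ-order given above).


|Q|=38, |F|=16, |δ|=82 (36 ε).
min D↑ (12 st, q0=0, F={7}): 0:n→1,b→2 1:n→3,b→4 2:n→5,b→6 3:n→3,b→7 4:n→8,b→4 5:n→3,b→9 6:n→3,b→6 7:n→7,b→7 8:n→7,b→7 9:n→8,b→10 10:n→8,b→11 11:n→7,b→11.
'nnb': run [31, 26, 10, 2] end={s16,s29} rej; 3/3 single-dels accept.
'nbnn': run [31, 26, 21, 9, 5] end={s16,s29,s32,s33,s36} ∉↓L; 4/4 deletions ∈↓L.
'bbnb': run [31, 29, 22, 10, 2] end={s16,s29} — reject; 4/4 del acc.
'bnbbbn': |S_i|=[31, 29, 21, 17, 10, 5, 2] end={s16,s29} — reject; 6/6 single-dels accept.
4 words, ⪯-incomp.

Antichain: [nnb, nbnn, bbnb, bnbbbn].


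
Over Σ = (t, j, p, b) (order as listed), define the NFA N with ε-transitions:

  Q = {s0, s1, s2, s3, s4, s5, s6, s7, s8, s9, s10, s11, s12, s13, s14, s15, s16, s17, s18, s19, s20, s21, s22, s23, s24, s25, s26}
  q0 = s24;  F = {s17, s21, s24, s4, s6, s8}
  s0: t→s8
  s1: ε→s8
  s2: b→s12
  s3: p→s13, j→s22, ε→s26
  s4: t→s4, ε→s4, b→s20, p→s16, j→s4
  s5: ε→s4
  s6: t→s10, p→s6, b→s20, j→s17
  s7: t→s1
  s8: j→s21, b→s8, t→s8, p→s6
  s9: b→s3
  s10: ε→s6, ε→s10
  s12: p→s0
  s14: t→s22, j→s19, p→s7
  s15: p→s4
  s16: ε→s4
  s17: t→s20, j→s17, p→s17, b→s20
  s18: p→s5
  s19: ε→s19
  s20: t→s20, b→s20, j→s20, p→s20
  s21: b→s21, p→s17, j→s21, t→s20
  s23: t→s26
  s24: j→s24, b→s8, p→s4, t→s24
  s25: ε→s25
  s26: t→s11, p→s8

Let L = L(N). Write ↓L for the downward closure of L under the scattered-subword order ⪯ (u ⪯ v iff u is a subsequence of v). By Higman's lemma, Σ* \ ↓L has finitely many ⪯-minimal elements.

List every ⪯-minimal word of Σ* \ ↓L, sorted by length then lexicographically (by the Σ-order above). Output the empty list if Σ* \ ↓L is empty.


|Q|=27, |F|=6, |δ|=52 (9 ε).
min D↑ (7 st, q0=0, F={3}): 0:t→0,j→0,p→1,b→2 1:t→1,j→1,p→1,b→3 2:t→2,j→4,p→5,b→2 3:t→3,j→3,p→3,b→3 4:t→3,j→4,p→6,b→4 5:t→5,j→6,p→5,b→3 6:t→3,j→6,p→6,b→3 (ε-aug+det+¬).
'pb': |S_i|=[9, 6, 1] end={s20} rej; 2/2 del acc.
'bjt': |S_i|=[9, 6, 3, 1] end={s20} — reject; 3/3 single-dels accept.
2 words, ⪯-incomp.

A = [pb, bjt].


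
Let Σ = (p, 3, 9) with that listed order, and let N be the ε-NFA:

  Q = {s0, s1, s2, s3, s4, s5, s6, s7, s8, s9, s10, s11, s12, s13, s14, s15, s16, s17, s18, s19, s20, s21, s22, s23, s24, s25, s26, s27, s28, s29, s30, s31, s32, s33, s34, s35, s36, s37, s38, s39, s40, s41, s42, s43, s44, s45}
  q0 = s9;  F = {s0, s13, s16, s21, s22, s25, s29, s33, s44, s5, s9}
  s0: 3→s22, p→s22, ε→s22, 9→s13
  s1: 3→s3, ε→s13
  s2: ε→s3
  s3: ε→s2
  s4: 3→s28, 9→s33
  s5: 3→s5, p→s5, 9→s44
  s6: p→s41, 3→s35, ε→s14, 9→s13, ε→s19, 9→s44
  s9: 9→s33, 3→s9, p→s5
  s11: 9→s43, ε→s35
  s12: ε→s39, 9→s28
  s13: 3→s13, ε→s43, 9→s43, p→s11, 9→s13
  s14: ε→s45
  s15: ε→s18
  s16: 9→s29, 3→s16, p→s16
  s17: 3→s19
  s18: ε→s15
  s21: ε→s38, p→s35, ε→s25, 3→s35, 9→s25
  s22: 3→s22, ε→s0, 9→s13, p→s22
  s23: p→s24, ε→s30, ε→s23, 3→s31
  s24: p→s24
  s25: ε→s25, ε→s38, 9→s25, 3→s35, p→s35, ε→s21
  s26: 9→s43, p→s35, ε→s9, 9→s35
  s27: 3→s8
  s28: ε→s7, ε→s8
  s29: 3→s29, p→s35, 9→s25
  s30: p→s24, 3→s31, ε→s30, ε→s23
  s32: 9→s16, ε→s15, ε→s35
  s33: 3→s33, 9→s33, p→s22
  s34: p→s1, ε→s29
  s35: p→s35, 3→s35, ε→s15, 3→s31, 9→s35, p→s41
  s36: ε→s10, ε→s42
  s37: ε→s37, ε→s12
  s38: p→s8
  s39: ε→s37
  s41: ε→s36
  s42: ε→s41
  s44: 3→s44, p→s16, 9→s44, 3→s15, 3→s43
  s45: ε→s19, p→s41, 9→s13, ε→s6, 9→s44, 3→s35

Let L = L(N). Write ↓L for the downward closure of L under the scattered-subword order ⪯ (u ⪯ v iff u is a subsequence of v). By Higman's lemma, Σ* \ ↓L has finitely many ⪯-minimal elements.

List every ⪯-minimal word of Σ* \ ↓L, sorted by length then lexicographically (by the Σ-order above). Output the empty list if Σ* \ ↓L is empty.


Antichain: [9p9p, p9p993].

|Q|=46, |F|=11, |δ|=105 (38 ε).
min D↑ (10 st, q0=0, F={8}): 0:p→1,3→0,9→2 1:p→1,3→1,9→3 2:p→4,3→2,9→2 3:p→5,3→3,9→3 4:p→4,3→4,9→6 5:p→5,3→5,9→7 6:p→8,3→6,9→6 7:p→8,3→7,9→9 8:p→8,3→8,9→8 9:p→8,3→8,9→9.
'9p9p': run [23, 21, 19, 16, 11] end={s10,s11,s15,s18,s31,s35,s36,s41,s42,s43,s8} — reject; 4/4 single-dels accept.
'p9p993': run [23, 21, 18, 16, 14, 12, 8] end={s10,s15,s18,s31,s35,s36,s41,s42} rej; 6/6 deletions ∈↓L.
2 words, ⪯-incomp.


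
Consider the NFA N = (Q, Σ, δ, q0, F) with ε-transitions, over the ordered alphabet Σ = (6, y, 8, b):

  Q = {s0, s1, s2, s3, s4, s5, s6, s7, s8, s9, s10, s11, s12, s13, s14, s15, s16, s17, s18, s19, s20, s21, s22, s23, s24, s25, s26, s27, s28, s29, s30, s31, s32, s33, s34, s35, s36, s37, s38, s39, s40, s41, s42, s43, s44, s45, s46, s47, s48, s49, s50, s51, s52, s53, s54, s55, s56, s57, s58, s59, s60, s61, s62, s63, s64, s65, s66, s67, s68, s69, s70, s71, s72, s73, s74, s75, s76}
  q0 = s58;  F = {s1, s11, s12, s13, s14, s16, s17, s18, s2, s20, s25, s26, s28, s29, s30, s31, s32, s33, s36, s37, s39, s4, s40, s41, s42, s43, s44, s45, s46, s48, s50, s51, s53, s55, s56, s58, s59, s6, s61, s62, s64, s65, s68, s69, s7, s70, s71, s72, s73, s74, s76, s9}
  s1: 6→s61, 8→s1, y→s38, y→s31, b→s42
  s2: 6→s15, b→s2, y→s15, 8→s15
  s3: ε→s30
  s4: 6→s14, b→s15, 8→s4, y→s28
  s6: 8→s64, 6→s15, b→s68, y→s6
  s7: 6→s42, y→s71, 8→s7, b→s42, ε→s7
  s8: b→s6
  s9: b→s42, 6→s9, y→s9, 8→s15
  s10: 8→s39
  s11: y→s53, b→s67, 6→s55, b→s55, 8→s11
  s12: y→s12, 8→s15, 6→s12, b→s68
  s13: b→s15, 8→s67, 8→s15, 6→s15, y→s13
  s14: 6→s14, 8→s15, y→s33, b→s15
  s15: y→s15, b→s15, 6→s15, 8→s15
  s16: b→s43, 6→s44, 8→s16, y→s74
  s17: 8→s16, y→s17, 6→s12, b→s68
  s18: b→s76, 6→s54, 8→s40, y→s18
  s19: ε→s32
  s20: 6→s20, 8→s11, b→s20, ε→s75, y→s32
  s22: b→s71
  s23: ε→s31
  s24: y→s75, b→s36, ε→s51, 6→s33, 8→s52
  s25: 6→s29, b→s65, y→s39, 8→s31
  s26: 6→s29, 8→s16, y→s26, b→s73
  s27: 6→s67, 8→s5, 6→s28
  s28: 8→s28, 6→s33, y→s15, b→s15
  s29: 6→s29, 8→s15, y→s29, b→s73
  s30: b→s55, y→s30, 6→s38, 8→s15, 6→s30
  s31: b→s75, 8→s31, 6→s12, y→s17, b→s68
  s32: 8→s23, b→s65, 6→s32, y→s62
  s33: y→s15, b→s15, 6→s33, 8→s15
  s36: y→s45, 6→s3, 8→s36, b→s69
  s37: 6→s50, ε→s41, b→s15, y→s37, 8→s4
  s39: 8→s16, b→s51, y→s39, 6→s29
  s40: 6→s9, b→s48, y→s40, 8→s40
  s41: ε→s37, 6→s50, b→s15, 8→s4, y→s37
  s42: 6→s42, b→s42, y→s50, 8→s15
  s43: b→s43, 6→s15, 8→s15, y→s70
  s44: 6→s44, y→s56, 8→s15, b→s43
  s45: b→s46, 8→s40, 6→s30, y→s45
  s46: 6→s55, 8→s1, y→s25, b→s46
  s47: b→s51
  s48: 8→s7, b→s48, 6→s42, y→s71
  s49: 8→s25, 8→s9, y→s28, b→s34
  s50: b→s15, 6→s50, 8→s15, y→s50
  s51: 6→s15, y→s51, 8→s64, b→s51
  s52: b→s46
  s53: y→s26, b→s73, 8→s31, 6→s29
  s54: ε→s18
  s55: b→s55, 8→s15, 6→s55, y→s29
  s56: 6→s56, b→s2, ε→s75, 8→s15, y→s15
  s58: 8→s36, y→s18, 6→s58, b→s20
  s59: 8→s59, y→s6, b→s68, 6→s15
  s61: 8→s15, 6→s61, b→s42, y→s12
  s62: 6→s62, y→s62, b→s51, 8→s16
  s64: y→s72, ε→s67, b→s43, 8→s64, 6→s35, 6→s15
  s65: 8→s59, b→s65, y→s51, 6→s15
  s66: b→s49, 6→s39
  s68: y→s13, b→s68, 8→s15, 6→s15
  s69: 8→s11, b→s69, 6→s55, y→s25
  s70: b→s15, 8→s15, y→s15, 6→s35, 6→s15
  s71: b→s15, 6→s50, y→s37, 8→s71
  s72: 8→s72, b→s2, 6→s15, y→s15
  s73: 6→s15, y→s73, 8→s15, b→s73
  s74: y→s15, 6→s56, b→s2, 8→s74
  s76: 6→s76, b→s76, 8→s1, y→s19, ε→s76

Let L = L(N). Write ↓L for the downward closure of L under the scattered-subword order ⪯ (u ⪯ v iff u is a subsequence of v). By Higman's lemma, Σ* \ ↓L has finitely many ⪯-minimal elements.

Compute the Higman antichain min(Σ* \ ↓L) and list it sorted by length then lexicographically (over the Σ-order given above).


|Q|=77, |F|=52, |δ|=249 (12 ε).
min D↑ (52 st, q0=0, F={14}): 0:6→0,y→1,8→2,b→3 1:6→1,y→1,8→4,b→5 2:6→6,y→7,8→2,b→8 3:6→3,y→9,8→10,b→3 4:6→11,y→4,8→4,b→12 5:6→5,y→9,8→13,b→5 6:6→6,y→6,8→14,b→15 7:6→6,y→7,8→4,b→16 8:6→15,y→17,8→10,b→8 9:6→9,y→18,8→19,b→20 10:6→15,y→21,8→10,b→15 11:6→11,y→11,8→14,b→22 12:6→22,y→23,8→24,b→12 13:6→25,y→19,8→13,b→22 14:6→14,y→14,8→14,b→14 15:6→15,y→26,8→14,b→15 16:6→15,y→17,8→13,b→16 17:6→26,y→27,8→19,b→20 18:6→18,y→18,8→28,b→29 19:6→30,y→31,8→19,b→32 20:6→14,y→29,8→33,b→20 21:6→26,y→34,8→19,b→35 22:6→22,y→36,8→14,b→22 23:6→36,y→37,8→23,b→14 24:6→22,y→23,8→24,b→22 25:6→25,y→30,8→14,b→22 26:6→26,y→26,8→14,b→35 27:6→26,y→27,8→28,b→29 28:6→38,y→39,8→28,b→40 29:6→14,y→29,8→41,b→29 30:6→30,y→30,8→14,b→32 31:6→30,y→31,8→28,b→32 32:6→14,y→42,8→14,b→32 33:6→14,y→43,8→33,b→32 34:6→26,y→34,8→28,b→35 35:6→14,y→35,8→14,b→35 36:6→36,y→36,8→14,b→14 37:6→36,y→37,8→44,b→14 38:6→38,y→45,8→14,b→40 39:6→45,y→14,8→39,b→46 40:6→14,y→47,8→14,b→40 41:6→14,y→48,8→41,b→40 42:6→14,y→42,8→14,b→14 43:6→14,y→43,8→41,b→32 44:6→49,y→50,8→44,b→14 45:6→45,y→14,8→14,b→46 46:6→14,y→14,8→14,b→46 47:6→14,y→14,8→14,b→14 48:6→14,y→14,8→48,b→46 49:6→49,y→51,8→14,b→14 50:6→51,y→14,8→50,b→14 51:6→51,y→14,8→14,b→14 (ε-aug+det+¬).
'868': |S_i|=[61, 53, 24, 2] end={s15,s67} ∉↓L; 3/3 single-dels accept.
'byb6': N↓-sim [61, 52, 41, 16, 2] end={s15,s35} — reject; 4/4 deletions ∈↓L.
'b8b8': run [61, 52, 40, 14, 2] end={s15,s67} rej; 4/4 del acc.
'y8byb': run [61, 55, 37, 20, 13, 1] end={s15} — reject; 5/5 del acc.
'byy8yy': N↓-sim [61, 52, 41, 31, 17, 10, 1] end={s15} ∉↓L; 6/6 single-dels accept.
5 words, ⪯-incomp.

Antichain: [868, byb6, b8b8, y8byb, byy8yy].


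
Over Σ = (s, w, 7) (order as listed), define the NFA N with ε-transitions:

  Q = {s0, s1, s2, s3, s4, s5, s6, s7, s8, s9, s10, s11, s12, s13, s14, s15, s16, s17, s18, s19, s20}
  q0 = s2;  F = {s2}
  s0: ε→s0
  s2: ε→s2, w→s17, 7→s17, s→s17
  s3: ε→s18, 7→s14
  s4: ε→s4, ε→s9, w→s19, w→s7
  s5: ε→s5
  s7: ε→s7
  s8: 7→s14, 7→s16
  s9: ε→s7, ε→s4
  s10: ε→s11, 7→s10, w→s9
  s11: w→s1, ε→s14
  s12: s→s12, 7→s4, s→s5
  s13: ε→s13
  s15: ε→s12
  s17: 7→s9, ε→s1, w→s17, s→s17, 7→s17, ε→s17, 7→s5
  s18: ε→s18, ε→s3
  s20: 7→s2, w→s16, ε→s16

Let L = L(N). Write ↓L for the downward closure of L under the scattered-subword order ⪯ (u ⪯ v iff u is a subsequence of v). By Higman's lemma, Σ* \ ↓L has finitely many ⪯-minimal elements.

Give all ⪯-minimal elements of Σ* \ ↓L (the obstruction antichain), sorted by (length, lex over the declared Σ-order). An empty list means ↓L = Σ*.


|Q|=21, |F|=1, |δ|=39 (18 ε).
min D↑ (2 st, q0=0, F={1}): 0:s→1,w→1,7→1 1:s→1,w→1,7→1.
's': N↓-sim [8, 7] end={s1,s17,s19,s4,s5,s7,s9} rej; 1/1 single-dels accept.
'w': run [8, 7] end={s1,s17,s19,s4,s5,s7,s9} rej; 1/1 del acc.
'7': run [8, 7] end={s1,s17,s19,s4,s5,s7,s9} rej; 1/1 del acc.
3 minimals (antichain).

Antichain: [s, w, 7].
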